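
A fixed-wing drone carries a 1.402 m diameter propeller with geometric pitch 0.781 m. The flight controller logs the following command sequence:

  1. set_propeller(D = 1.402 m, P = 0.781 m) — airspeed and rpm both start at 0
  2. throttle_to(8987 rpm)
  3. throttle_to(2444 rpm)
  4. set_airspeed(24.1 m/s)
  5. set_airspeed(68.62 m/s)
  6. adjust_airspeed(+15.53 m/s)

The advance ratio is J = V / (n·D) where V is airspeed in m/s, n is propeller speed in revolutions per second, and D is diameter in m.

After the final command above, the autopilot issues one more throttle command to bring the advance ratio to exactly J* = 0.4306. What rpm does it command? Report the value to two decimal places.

rpm = 8363.41

set_propeller: D = 1.402 m, P = 0.781 m (p = P/D = 0.557061); state ← (V=0, rpm=0)
throttle_to(8987): rpm ← 8987
throttle_to(2444): rpm ← 2444
set_airspeed(24.1): V ← 24.1 m/s
set_airspeed(68.62): V ← 68.62 m/s
adjust_airspeed(+15.53): V ← 68.62 +15.53 = 84.15 m/s
final state: V = 84.15 m/s, rpm = 2444 → n = rpm/60 = 40.733333 rev/s
target J* = 0.4306; solve J* = V/(n·D) for n: n = V/(J*·D) = 84.15/(0.4306 × 1.402) = 139.390149 rev/s
rpm = 60·n = 8363.408918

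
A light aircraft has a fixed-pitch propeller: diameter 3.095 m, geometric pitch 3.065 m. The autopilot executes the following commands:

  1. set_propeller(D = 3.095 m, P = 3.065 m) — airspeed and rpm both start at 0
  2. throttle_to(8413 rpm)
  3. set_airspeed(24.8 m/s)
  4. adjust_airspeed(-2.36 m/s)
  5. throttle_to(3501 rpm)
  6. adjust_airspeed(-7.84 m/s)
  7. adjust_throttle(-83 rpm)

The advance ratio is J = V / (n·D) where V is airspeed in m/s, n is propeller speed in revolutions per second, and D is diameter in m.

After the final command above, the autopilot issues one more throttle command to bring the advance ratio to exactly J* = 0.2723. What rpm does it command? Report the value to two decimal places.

set_propeller: D = 3.095 m, P = 3.065 m (p = P/D = 0.990307); state ← (V=0, rpm=0)
throttle_to(8413): rpm ← 8413
set_airspeed(24.8): V ← 24.8 m/s
adjust_airspeed(-2.36): V ← 24.8 -2.36 = 22.44 m/s
throttle_to(3501): rpm ← 3501
adjust_airspeed(-7.84): V ← 22.44 -7.84 = 14.6 m/s
adjust_throttle(-83): rpm ← 3501 -83 = 3418
final state: V = 14.6 m/s, rpm = 3418 → n = rpm/60 = 56.966667 rev/s
target J* = 0.2723; solve J* = V/(n·D) for n: n = V/(J*·D) = 14.6/(0.2723 × 3.095) = 17.323856 rev/s
rpm = 60·n = 1039.431350

rpm = 1039.43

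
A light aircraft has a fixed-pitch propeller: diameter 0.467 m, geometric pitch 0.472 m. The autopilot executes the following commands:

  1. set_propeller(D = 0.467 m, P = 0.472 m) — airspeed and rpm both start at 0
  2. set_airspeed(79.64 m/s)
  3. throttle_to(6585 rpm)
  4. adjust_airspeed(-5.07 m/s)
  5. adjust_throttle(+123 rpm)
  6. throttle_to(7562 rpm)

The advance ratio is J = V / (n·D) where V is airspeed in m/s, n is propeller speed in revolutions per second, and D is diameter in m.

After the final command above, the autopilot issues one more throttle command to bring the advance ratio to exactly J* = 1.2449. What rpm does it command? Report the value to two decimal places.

rpm = 7695.98

set_propeller: D = 0.467 m, P = 0.472 m (p = P/D = 1.010707); state ← (V=0, rpm=0)
set_airspeed(79.64): V ← 79.64 m/s
throttle_to(6585): rpm ← 6585
adjust_airspeed(-5.07): V ← 79.64 -5.07 = 74.57 m/s
adjust_throttle(+123): rpm ← 6585 +123 = 6708
throttle_to(7562): rpm ← 7562
final state: V = 74.57 m/s, rpm = 7562 → n = rpm/60 = 126.033333 rev/s
target J* = 1.2449; solve J* = V/(n·D) for n: n = V/(J*·D) = 74.57/(1.2449 × 0.467) = 128.266367 rev/s
rpm = 60·n = 7695.982048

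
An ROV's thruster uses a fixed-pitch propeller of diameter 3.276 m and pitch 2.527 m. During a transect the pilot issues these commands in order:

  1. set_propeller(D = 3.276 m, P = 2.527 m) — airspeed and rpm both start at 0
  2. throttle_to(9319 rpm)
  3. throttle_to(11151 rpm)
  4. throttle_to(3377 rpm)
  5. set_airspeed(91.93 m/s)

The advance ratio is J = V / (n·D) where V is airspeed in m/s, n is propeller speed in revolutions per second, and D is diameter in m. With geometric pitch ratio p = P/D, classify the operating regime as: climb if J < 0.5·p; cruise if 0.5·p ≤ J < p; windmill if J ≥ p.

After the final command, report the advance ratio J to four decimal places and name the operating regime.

set_propeller: D = 3.276 m, P = 2.527 m (p = P/D = 0.771368); state ← (V=0, rpm=0)
throttle_to(9319): rpm ← 9319
throttle_to(11151): rpm ← 11151
throttle_to(3377): rpm ← 3377
set_airspeed(91.93): V ← 91.93 m/s
final state: V = 91.93 m/s, rpm = 3377 → n = rpm/60 = 56.283333 rev/s
J = V / (n·D) = 91.93 / (56.283333 × 3.276) = 0.498579
regime bands: climb J<0.3857 | cruise [0.3857, 0.7714) | windmill J≥0.7714
J = 0.4986 → cruise

J = 0.4986, regime = cruise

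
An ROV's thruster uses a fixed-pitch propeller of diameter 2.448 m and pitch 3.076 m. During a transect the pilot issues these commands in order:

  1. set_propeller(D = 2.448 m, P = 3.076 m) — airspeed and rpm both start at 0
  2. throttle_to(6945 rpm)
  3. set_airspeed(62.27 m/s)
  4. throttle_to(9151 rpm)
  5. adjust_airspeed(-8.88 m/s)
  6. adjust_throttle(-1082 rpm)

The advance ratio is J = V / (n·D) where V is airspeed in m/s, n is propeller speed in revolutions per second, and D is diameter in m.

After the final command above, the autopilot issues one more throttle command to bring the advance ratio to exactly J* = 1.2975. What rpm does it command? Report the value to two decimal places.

set_propeller: D = 2.448 m, P = 3.076 m (p = P/D = 1.256536); state ← (V=0, rpm=0)
throttle_to(6945): rpm ← 6945
set_airspeed(62.27): V ← 62.27 m/s
throttle_to(9151): rpm ← 9151
adjust_airspeed(-8.88): V ← 62.27 -8.88 = 53.39 m/s
adjust_throttle(-1082): rpm ← 9151 -1082 = 8069
final state: V = 53.39 m/s, rpm = 8069 → n = rpm/60 = 134.483333 rev/s
target J* = 1.2975; solve J* = V/(n·D) for n: n = V/(J*·D) = 53.39/(1.2975 × 2.448) = 16.808972 rev/s
rpm = 60·n = 1008.538290

rpm = 1008.54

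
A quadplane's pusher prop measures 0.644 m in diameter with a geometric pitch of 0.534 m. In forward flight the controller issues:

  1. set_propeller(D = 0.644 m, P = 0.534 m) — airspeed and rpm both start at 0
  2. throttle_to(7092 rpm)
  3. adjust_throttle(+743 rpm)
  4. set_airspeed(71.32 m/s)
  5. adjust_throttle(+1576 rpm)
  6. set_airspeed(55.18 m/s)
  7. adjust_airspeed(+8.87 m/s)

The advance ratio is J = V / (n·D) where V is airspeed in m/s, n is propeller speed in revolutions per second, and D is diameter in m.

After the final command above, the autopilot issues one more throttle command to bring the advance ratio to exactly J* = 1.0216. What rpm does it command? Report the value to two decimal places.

set_propeller: D = 0.644 m, P = 0.534 m (p = P/D = 0.829193); state ← (V=0, rpm=0)
throttle_to(7092): rpm ← 7092
adjust_throttle(+743): rpm ← 7092 +743 = 7835
set_airspeed(71.32): V ← 71.32 m/s
adjust_throttle(+1576): rpm ← 7835 +1576 = 9411
set_airspeed(55.18): V ← 55.18 m/s
adjust_airspeed(+8.87): V ← 55.18 +8.87 = 64.05 m/s
final state: V = 64.05 m/s, rpm = 9411 → n = rpm/60 = 156.850000 rev/s
target J* = 1.0216; solve J* = V/(n·D) for n: n = V/(J*·D) = 64.05/(1.0216 × 0.644) = 97.353682 rev/s
rpm = 60·n = 5841.220932

rpm = 5841.22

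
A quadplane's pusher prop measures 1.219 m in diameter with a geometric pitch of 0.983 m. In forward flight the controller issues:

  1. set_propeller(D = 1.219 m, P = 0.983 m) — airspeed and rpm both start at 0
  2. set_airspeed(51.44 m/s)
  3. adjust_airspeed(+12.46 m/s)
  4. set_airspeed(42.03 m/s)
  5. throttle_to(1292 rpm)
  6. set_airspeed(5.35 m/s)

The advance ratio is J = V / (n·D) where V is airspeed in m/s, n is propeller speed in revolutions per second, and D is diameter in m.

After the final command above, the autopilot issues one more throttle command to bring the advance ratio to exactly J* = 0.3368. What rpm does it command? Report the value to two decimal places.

rpm = 781.86

set_propeller: D = 1.219 m, P = 0.983 m (p = P/D = 0.806399); state ← (V=0, rpm=0)
set_airspeed(51.44): V ← 51.44 m/s
adjust_airspeed(+12.46): V ← 51.44 +12.46 = 63.9 m/s
set_airspeed(42.03): V ← 42.03 m/s
throttle_to(1292): rpm ← 1292
set_airspeed(5.35): V ← 5.35 m/s
final state: V = 5.35 m/s, rpm = 1292 → n = rpm/60 = 21.533333 rev/s
target J* = 0.3368; solve J* = V/(n·D) for n: n = V/(J*·D) = 5.35/(0.3368 × 1.219) = 13.031007 rev/s
rpm = 60·n = 781.860448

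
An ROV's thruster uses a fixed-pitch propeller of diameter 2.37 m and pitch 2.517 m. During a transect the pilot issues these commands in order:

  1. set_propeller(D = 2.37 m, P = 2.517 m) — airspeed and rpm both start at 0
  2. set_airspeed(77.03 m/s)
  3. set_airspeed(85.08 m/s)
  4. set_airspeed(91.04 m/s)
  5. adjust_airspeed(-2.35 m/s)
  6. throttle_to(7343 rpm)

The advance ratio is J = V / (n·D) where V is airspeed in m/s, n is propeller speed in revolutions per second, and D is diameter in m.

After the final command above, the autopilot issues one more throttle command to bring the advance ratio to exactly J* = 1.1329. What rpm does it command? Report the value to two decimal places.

rpm = 1981.92

set_propeller: D = 2.37 m, P = 2.517 m (p = P/D = 1.062025); state ← (V=0, rpm=0)
set_airspeed(77.03): V ← 77.03 m/s
set_airspeed(85.08): V ← 85.08 m/s
set_airspeed(91.04): V ← 91.04 m/s
adjust_airspeed(-2.35): V ← 91.04 -2.35 = 88.69 m/s
throttle_to(7343): rpm ← 7343
final state: V = 88.69 m/s, rpm = 7343 → n = rpm/60 = 122.383333 rev/s
target J* = 1.1329; solve J* = V/(n·D) for n: n = V/(J*·D) = 88.69/(1.1329 × 2.37) = 33.031990 rev/s
rpm = 60·n = 1981.919371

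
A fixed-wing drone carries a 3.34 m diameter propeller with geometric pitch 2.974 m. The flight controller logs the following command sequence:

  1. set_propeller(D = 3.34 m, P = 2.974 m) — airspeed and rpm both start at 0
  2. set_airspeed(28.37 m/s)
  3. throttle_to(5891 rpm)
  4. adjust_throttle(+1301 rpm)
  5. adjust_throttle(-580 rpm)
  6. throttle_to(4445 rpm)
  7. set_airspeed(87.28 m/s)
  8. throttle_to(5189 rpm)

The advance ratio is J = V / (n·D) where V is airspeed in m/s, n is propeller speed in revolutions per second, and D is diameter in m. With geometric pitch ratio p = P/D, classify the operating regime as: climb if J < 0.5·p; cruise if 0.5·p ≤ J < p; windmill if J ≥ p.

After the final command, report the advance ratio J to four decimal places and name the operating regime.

J = 0.3022, regime = climb

set_propeller: D = 3.34 m, P = 2.974 m (p = P/D = 0.890419); state ← (V=0, rpm=0)
set_airspeed(28.37): V ← 28.37 m/s
throttle_to(5891): rpm ← 5891
adjust_throttle(+1301): rpm ← 5891 +1301 = 7192
adjust_throttle(-580): rpm ← 7192 -580 = 6612
throttle_to(4445): rpm ← 4445
set_airspeed(87.28): V ← 87.28 m/s
throttle_to(5189): rpm ← 5189
final state: V = 87.28 m/s, rpm = 5189 → n = rpm/60 = 86.483333 rev/s
J = V / (n·D) = 87.28 / (86.483333 × 3.34) = 0.302159
regime bands: climb J<0.4452 | cruise [0.4452, 0.8904) | windmill J≥0.8904
J = 0.3022 → climb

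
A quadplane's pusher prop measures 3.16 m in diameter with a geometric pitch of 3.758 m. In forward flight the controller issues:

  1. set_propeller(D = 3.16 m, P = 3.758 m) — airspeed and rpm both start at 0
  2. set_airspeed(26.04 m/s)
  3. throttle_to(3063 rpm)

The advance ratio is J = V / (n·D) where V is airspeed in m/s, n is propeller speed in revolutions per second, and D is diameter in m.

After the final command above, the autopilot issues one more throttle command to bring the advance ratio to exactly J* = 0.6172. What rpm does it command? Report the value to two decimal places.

set_propeller: D = 3.16 m, P = 3.758 m (p = P/D = 1.189241); state ← (V=0, rpm=0)
set_airspeed(26.04): V ← 26.04 m/s
throttle_to(3063): rpm ← 3063
final state: V = 26.04 m/s, rpm = 3063 → n = rpm/60 = 51.050000 rev/s
target J* = 0.6172; solve J* = V/(n·D) for n: n = V/(J*·D) = 26.04/(0.6172 × 3.16) = 13.351436 rev/s
rpm = 60·n = 801.086163

rpm = 801.09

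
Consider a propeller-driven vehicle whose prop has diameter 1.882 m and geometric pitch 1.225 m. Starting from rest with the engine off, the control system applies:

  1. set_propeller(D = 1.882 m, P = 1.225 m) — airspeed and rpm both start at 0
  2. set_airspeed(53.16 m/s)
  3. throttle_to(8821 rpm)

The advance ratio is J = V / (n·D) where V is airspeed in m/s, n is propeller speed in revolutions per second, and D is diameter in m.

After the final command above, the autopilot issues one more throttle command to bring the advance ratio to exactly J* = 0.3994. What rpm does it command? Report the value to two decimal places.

set_propeller: D = 1.882 m, P = 1.225 m (p = P/D = 0.650903); state ← (V=0, rpm=0)
set_airspeed(53.16): V ← 53.16 m/s
throttle_to(8821): rpm ← 8821
final state: V = 53.16 m/s, rpm = 8821 → n = rpm/60 = 147.016667 rev/s
target J* = 0.3994; solve J* = V/(n·D) for n: n = V/(J*·D) = 53.16/(0.3994 × 1.882) = 70.722449 rev/s
rpm = 60·n = 4243.346955

rpm = 4243.35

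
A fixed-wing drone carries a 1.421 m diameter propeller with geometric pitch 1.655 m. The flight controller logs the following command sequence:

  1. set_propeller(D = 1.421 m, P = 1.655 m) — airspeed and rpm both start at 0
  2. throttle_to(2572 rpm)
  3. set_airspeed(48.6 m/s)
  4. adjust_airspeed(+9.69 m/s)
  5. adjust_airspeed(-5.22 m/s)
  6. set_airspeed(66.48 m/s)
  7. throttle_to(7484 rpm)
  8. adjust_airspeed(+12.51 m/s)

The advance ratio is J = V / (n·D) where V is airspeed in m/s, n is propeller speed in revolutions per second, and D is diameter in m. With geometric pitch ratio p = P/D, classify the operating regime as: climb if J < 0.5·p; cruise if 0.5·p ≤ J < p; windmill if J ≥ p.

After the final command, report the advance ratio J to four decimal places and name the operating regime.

set_propeller: D = 1.421 m, P = 1.655 m (p = P/D = 1.164673); state ← (V=0, rpm=0)
throttle_to(2572): rpm ← 2572
set_airspeed(48.6): V ← 48.6 m/s
adjust_airspeed(+9.69): V ← 48.6 +9.69 = 58.29 m/s
adjust_airspeed(-5.22): V ← 58.29 -5.22 = 53.07 m/s
set_airspeed(66.48): V ← 66.48 m/s
throttle_to(7484): rpm ← 7484
adjust_airspeed(+12.51): V ← 66.48 +12.51 = 78.99 m/s
final state: V = 78.99 m/s, rpm = 7484 → n = rpm/60 = 124.733333 rev/s
J = V / (n·D) = 78.99 / (124.733333 × 1.421) = 0.445652
regime bands: climb J<0.5823 | cruise [0.5823, 1.1647) | windmill J≥1.1647
J = 0.4457 → climb

J = 0.4457, regime = climb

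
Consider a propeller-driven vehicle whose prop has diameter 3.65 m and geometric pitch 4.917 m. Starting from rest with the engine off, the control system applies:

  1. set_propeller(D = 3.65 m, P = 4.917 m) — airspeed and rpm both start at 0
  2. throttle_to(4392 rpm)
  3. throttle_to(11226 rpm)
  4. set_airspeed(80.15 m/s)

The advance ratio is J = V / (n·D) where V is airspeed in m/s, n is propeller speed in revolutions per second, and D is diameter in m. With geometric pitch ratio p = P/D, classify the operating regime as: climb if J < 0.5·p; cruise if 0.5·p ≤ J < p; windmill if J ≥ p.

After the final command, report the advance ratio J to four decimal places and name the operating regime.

J = 0.1174, regime = climb

set_propeller: D = 3.65 m, P = 4.917 m (p = P/D = 1.347123); state ← (V=0, rpm=0)
throttle_to(4392): rpm ← 4392
throttle_to(11226): rpm ← 11226
set_airspeed(80.15): V ← 80.15 m/s
final state: V = 80.15 m/s, rpm = 11226 → n = rpm/60 = 187.100000 rev/s
J = V / (n·D) = 80.15 / (187.100000 × 3.65) = 0.117365
regime bands: climb J<0.6736 | cruise [0.6736, 1.3471) | windmill J≥1.3471
J = 0.1174 → climb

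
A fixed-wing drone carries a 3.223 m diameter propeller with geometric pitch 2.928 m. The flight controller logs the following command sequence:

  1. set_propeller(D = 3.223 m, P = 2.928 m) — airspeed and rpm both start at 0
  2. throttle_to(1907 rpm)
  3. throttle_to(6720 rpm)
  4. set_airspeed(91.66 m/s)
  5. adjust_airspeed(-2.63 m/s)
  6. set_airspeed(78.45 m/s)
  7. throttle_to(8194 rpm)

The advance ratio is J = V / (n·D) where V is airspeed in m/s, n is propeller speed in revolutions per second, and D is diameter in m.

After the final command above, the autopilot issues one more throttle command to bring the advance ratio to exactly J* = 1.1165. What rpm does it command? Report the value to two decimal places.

rpm = 1308.05

set_propeller: D = 3.223 m, P = 2.928 m (p = P/D = 0.908470); state ← (V=0, rpm=0)
throttle_to(1907): rpm ← 1907
throttle_to(6720): rpm ← 6720
set_airspeed(91.66): V ← 91.66 m/s
adjust_airspeed(-2.63): V ← 91.66 -2.63 = 89.03 m/s
set_airspeed(78.45): V ← 78.45 m/s
throttle_to(8194): rpm ← 8194
final state: V = 78.45 m/s, rpm = 8194 → n = rpm/60 = 136.566667 rev/s
target J* = 1.1165; solve J* = V/(n·D) for n: n = V/(J*·D) = 78.45/(1.1165 × 3.223) = 21.800875 rev/s
rpm = 60·n = 1308.052470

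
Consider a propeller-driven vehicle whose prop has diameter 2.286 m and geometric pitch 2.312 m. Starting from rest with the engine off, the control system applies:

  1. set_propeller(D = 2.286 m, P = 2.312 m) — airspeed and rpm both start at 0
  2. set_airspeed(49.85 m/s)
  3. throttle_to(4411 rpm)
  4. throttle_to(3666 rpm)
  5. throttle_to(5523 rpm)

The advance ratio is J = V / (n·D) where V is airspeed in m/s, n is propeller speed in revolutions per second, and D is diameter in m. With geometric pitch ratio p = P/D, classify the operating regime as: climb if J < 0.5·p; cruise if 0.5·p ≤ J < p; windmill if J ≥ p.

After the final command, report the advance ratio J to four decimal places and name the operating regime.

set_propeller: D = 2.286 m, P = 2.312 m (p = P/D = 1.011374); state ← (V=0, rpm=0)
set_airspeed(49.85): V ← 49.85 m/s
throttle_to(4411): rpm ← 4411
throttle_to(3666): rpm ← 3666
throttle_to(5523): rpm ← 5523
final state: V = 49.85 m/s, rpm = 5523 → n = rpm/60 = 92.050000 rev/s
J = V / (n·D) = 49.85 / (92.050000 × 2.286) = 0.236900
regime bands: climb J<0.5057 | cruise [0.5057, 1.0114) | windmill J≥1.0114
J = 0.2369 → climb

J = 0.2369, regime = climb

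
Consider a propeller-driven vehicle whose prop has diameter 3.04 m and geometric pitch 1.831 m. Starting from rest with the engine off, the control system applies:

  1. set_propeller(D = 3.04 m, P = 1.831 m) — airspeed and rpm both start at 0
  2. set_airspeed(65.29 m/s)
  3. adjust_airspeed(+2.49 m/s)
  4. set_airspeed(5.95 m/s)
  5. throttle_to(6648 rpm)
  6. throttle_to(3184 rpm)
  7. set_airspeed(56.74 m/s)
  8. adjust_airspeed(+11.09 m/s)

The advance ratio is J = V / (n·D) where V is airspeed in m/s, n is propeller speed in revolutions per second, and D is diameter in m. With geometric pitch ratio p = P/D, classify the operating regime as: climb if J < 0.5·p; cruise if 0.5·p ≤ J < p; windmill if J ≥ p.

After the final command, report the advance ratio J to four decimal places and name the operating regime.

J = 0.4205, regime = cruise

set_propeller: D = 3.04 m, P = 1.831 m (p = P/D = 0.602303); state ← (V=0, rpm=0)
set_airspeed(65.29): V ← 65.29 m/s
adjust_airspeed(+2.49): V ← 65.29 +2.49 = 67.78 m/s
set_airspeed(5.95): V ← 5.95 m/s
throttle_to(6648): rpm ← 6648
throttle_to(3184): rpm ← 3184
set_airspeed(56.74): V ← 56.74 m/s
adjust_airspeed(+11.09): V ← 56.74 +11.09 = 67.83 m/s
final state: V = 67.83 m/s, rpm = 3184 → n = rpm/60 = 53.066667 rev/s
J = V / (n·D) = 67.83 / (53.066667 × 3.04) = 0.420462
regime bands: climb J<0.3012 | cruise [0.3012, 0.6023) | windmill J≥0.6023
J = 0.4205 → cruise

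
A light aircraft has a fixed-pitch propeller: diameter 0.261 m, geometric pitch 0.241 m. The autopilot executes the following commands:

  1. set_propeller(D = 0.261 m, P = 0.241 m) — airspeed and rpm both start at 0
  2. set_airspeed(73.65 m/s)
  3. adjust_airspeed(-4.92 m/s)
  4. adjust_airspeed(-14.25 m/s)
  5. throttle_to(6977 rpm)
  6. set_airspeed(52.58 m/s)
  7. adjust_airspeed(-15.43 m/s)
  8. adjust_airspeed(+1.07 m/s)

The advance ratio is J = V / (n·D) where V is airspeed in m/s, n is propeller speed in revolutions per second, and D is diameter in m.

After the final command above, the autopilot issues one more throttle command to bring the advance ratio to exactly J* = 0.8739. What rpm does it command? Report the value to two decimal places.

rpm = 10054.02

set_propeller: D = 0.261 m, P = 0.241 m (p = P/D = 0.923372); state ← (V=0, rpm=0)
set_airspeed(73.65): V ← 73.65 m/s
adjust_airspeed(-4.92): V ← 73.65 -4.92 = 68.73 m/s
adjust_airspeed(-14.25): V ← 68.73 -14.25 = 54.48 m/s
throttle_to(6977): rpm ← 6977
set_airspeed(52.58): V ← 52.58 m/s
adjust_airspeed(-15.43): V ← 52.58 -15.43 = 37.15 m/s
adjust_airspeed(+1.07): V ← 37.15 +1.07 = 38.22 m/s
final state: V = 38.22 m/s, rpm = 6977 → n = rpm/60 = 116.283333 rev/s
target J* = 0.8739; solve J* = V/(n·D) for n: n = V/(J*·D) = 38.22/(0.8739 × 0.261) = 167.566977 rev/s
rpm = 60·n = 10054.018648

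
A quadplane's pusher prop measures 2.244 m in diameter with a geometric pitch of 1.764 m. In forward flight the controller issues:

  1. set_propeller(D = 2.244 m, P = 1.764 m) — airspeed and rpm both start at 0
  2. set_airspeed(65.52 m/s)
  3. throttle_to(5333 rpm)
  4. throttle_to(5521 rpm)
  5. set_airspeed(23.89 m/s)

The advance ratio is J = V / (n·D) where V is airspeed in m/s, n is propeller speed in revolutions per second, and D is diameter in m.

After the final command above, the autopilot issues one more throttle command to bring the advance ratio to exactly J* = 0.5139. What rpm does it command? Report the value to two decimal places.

set_propeller: D = 2.244 m, P = 1.764 m (p = P/D = 0.786096); state ← (V=0, rpm=0)
set_airspeed(65.52): V ← 65.52 m/s
throttle_to(5333): rpm ← 5333
throttle_to(5521): rpm ← 5521
set_airspeed(23.89): V ← 23.89 m/s
final state: V = 23.89 m/s, rpm = 5521 → n = rpm/60 = 92.016667 rev/s
target J* = 0.5139; solve J* = V/(n·D) for n: n = V/(J*·D) = 23.89/(0.5139 × 2.244) = 20.716419 rev/s
rpm = 60·n = 1242.985121

rpm = 1242.99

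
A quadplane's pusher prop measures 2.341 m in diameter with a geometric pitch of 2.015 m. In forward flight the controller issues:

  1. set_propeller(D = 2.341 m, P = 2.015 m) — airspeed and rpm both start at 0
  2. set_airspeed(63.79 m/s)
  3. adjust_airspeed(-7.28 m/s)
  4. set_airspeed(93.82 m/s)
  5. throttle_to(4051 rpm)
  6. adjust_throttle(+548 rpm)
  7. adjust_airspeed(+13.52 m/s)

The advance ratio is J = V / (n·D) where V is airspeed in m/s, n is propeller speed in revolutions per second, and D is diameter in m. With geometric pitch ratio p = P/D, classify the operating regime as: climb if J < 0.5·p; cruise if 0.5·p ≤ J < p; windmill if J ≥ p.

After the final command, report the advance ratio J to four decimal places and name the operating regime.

set_propeller: D = 2.341 m, P = 2.015 m (p = P/D = 0.860743); state ← (V=0, rpm=0)
set_airspeed(63.79): V ← 63.79 m/s
adjust_airspeed(-7.28): V ← 63.79 -7.28 = 56.51 m/s
set_airspeed(93.82): V ← 93.82 m/s
throttle_to(4051): rpm ← 4051
adjust_throttle(+548): rpm ← 4051 +548 = 4599
adjust_airspeed(+13.52): V ← 93.82 +13.52 = 107.34 m/s
final state: V = 107.34 m/s, rpm = 4599 → n = rpm/60 = 76.650000 rev/s
J = V / (n·D) = 107.34 / (76.650000 × 2.341) = 0.598202
regime bands: climb J<0.4304 | cruise [0.4304, 0.8607) | windmill J≥0.8607
J = 0.5982 → cruise

J = 0.5982, regime = cruise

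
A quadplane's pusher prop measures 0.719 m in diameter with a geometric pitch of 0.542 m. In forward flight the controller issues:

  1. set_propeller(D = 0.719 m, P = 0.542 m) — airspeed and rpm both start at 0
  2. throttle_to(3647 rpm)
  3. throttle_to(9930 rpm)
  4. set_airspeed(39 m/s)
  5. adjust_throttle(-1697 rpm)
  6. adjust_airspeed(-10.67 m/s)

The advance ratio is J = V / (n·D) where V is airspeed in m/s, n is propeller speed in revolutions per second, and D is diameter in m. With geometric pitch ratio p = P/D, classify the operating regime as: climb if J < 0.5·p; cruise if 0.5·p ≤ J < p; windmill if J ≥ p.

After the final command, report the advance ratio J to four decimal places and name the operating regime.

set_propeller: D = 0.719 m, P = 0.542 m (p = P/D = 0.753825); state ← (V=0, rpm=0)
throttle_to(3647): rpm ← 3647
throttle_to(9930): rpm ← 9930
set_airspeed(39): V ← 39 m/s
adjust_throttle(-1697): rpm ← 9930 -1697 = 8233
adjust_airspeed(-10.67): V ← 39 -10.67 = 28.33 m/s
final state: V = 28.33 m/s, rpm = 8233 → n = rpm/60 = 137.216667 rev/s
J = V / (n·D) = 28.33 / (137.216667 × 0.719) = 0.287151
regime bands: climb J<0.3769 | cruise [0.3769, 0.7538) | windmill J≥0.7538
J = 0.2872 → climb

J = 0.2872, regime = climb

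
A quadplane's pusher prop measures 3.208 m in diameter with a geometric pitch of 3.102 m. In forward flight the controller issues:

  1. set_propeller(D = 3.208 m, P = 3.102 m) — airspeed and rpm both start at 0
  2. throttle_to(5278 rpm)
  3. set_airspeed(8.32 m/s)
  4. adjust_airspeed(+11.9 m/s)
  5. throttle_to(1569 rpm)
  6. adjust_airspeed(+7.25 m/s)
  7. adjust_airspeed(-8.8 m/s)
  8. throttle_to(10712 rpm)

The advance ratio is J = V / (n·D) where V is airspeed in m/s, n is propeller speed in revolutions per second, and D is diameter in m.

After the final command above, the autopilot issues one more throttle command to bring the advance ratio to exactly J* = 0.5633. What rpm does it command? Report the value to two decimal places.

set_propeller: D = 3.208 m, P = 3.102 m (p = P/D = 0.966958); state ← (V=0, rpm=0)
throttle_to(5278): rpm ← 5278
set_airspeed(8.32): V ← 8.32 m/s
adjust_airspeed(+11.9): V ← 8.32 +11.9 = 20.22 m/s
throttle_to(1569): rpm ← 1569
adjust_airspeed(+7.25): V ← 20.22 +7.25 = 27.47 m/s
adjust_airspeed(-8.8): V ← 27.47 -8.8 = 18.67 m/s
throttle_to(10712): rpm ← 10712
final state: V = 18.67 m/s, rpm = 10712 → n = rpm/60 = 178.533333 rev/s
target J* = 0.5633; solve J* = V/(n·D) for n: n = V/(J*·D) = 18.67/(0.5633 × 3.208) = 10.331662 rev/s
rpm = 60·n = 619.899745

rpm = 619.90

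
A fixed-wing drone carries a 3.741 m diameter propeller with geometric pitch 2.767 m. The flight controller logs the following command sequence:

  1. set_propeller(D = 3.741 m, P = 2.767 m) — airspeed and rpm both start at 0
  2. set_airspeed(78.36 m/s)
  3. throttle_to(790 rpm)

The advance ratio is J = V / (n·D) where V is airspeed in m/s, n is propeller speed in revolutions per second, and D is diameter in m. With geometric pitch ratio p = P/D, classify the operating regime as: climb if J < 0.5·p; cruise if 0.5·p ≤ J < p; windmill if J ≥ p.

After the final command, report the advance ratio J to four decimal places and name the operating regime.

J = 1.5909, regime = windmill

set_propeller: D = 3.741 m, P = 2.767 m (p = P/D = 0.739642); state ← (V=0, rpm=0)
set_airspeed(78.36): V ← 78.36 m/s
throttle_to(790): rpm ← 790
final state: V = 78.36 m/s, rpm = 790 → n = rpm/60 = 13.166667 rev/s
J = V / (n·D) = 78.36 / (13.166667 × 3.741) = 1.590856
regime bands: climb J<0.3698 | cruise [0.3698, 0.7396) | windmill J≥0.7396
J = 1.5909 → windmill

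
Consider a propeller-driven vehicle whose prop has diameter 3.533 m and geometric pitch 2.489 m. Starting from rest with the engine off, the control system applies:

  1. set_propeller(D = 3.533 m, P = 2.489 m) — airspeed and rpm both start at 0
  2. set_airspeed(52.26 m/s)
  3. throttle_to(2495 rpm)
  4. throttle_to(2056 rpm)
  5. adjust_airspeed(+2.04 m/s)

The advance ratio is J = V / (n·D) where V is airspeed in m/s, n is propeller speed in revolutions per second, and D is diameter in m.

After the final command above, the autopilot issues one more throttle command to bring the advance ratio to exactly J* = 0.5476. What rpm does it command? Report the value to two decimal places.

rpm = 1684.01

set_propeller: D = 3.533 m, P = 2.489 m (p = P/D = 0.704500); state ← (V=0, rpm=0)
set_airspeed(52.26): V ← 52.26 m/s
throttle_to(2495): rpm ← 2495
throttle_to(2056): rpm ← 2056
adjust_airspeed(+2.04): V ← 52.26 +2.04 = 54.3 m/s
final state: V = 54.3 m/s, rpm = 2056 → n = rpm/60 = 34.266667 rev/s
target J* = 0.5476; solve J* = V/(n·D) for n: n = V/(J*·D) = 54.3/(0.5476 × 3.533) = 28.066790 rev/s
rpm = 60·n = 1684.007429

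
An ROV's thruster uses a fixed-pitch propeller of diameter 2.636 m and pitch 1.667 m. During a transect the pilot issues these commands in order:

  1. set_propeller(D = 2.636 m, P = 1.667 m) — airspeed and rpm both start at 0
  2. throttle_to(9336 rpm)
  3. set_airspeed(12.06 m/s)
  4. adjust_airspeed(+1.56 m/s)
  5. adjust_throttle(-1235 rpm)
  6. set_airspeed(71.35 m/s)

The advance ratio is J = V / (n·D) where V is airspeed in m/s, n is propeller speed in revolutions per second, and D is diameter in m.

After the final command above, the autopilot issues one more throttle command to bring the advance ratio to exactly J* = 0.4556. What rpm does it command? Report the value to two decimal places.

set_propeller: D = 2.636 m, P = 1.667 m (p = P/D = 0.632398); state ← (V=0, rpm=0)
throttle_to(9336): rpm ← 9336
set_airspeed(12.06): V ← 12.06 m/s
adjust_airspeed(+1.56): V ← 12.06 +1.56 = 13.62 m/s
adjust_throttle(-1235): rpm ← 9336 -1235 = 8101
set_airspeed(71.35): V ← 71.35 m/s
final state: V = 71.35 m/s, rpm = 8101 → n = rpm/60 = 135.016667 rev/s
target J* = 0.4556; solve J* = V/(n·D) for n: n = V/(J*·D) = 71.35/(0.4556 × 2.636) = 59.410726 rev/s
rpm = 60·n = 3564.643532

rpm = 3564.64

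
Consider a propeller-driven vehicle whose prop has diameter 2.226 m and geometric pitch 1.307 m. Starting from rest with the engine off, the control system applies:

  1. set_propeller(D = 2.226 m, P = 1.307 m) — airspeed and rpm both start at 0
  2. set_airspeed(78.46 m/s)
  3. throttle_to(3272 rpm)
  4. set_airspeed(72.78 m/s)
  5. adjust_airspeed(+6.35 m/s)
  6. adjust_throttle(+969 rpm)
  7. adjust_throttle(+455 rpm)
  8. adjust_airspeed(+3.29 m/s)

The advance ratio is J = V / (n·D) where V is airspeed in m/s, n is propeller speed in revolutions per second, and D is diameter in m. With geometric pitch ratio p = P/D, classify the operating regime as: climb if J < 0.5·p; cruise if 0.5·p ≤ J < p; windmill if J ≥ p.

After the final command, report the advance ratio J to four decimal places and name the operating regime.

set_propeller: D = 2.226 m, P = 1.307 m (p = P/D = 0.587152); state ← (V=0, rpm=0)
set_airspeed(78.46): V ← 78.46 m/s
throttle_to(3272): rpm ← 3272
set_airspeed(72.78): V ← 72.78 m/s
adjust_airspeed(+6.35): V ← 72.78 +6.35 = 79.13 m/s
adjust_throttle(+969): rpm ← 3272 +969 = 4241
adjust_throttle(+455): rpm ← 4241 +455 = 4696
adjust_airspeed(+3.29): V ← 79.13 +3.29 = 82.42 m/s
final state: V = 82.42 m/s, rpm = 4696 → n = rpm/60 = 78.266667 rev/s
J = V / (n·D) = 82.42 / (78.266667 × 2.226) = 0.473076
regime bands: climb J<0.2936 | cruise [0.2936, 0.5872) | windmill J≥0.5872
J = 0.4731 → cruise

J = 0.4731, regime = cruise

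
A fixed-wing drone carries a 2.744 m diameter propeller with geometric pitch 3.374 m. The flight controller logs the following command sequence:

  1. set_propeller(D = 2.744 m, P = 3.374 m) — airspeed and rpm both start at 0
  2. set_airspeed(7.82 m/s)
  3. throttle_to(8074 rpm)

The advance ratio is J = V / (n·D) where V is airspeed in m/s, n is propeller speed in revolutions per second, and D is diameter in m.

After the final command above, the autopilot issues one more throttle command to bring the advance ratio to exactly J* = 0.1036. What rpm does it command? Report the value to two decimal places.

rpm = 1650.49

set_propeller: D = 2.744 m, P = 3.374 m (p = P/D = 1.229592); state ← (V=0, rpm=0)
set_airspeed(7.82): V ← 7.82 m/s
throttle_to(8074): rpm ← 8074
final state: V = 7.82 m/s, rpm = 8074 → n = rpm/60 = 134.566667 rev/s
target J* = 0.1036; solve J* = V/(n·D) for n: n = V/(J*·D) = 7.82/(0.1036 × 2.744) = 27.508245 rev/s
rpm = 60·n = 1650.494726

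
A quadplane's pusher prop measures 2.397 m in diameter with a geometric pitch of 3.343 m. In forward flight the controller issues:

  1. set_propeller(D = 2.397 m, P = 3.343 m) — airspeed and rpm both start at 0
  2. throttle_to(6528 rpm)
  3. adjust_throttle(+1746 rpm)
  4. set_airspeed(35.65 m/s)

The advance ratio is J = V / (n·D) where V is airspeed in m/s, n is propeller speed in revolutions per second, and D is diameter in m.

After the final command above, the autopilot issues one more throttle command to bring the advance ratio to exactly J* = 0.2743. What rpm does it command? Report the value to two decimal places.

rpm = 3253.25

set_propeller: D = 2.397 m, P = 3.343 m (p = P/D = 1.394660); state ← (V=0, rpm=0)
throttle_to(6528): rpm ← 6528
adjust_throttle(+1746): rpm ← 6528 +1746 = 8274
set_airspeed(35.65): V ← 35.65 m/s
final state: V = 35.65 m/s, rpm = 8274 → n = rpm/60 = 137.900000 rev/s
target J* = 0.2743; solve J* = V/(n·D) for n: n = V/(J*·D) = 35.65/(0.2743 × 2.397) = 54.220771 rev/s
rpm = 60·n = 3253.246288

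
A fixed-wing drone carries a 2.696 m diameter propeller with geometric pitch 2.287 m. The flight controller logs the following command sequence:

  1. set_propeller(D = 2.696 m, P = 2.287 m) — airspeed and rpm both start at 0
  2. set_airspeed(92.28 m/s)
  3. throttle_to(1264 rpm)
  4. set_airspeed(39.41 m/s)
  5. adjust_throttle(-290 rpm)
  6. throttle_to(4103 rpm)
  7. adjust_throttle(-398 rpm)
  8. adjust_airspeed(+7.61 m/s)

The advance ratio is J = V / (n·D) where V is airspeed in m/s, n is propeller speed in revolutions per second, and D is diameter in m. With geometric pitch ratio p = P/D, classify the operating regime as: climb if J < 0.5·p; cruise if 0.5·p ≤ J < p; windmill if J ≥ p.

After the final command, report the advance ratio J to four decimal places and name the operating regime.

J = 0.2824, regime = climb

set_propeller: D = 2.696 m, P = 2.287 m (p = P/D = 0.848294); state ← (V=0, rpm=0)
set_airspeed(92.28): V ← 92.28 m/s
throttle_to(1264): rpm ← 1264
set_airspeed(39.41): V ← 39.41 m/s
adjust_throttle(-290): rpm ← 1264 -290 = 974
throttle_to(4103): rpm ← 4103
adjust_throttle(-398): rpm ← 4103 -398 = 3705
adjust_airspeed(+7.61): V ← 39.41 +7.61 = 47.02 m/s
final state: V = 47.02 m/s, rpm = 3705 → n = rpm/60 = 61.750000 rev/s
J = V / (n·D) = 47.02 / (61.750000 × 2.696) = 0.282440
regime bands: climb J<0.4241 | cruise [0.4241, 0.8483) | windmill J≥0.8483
J = 0.2824 → climb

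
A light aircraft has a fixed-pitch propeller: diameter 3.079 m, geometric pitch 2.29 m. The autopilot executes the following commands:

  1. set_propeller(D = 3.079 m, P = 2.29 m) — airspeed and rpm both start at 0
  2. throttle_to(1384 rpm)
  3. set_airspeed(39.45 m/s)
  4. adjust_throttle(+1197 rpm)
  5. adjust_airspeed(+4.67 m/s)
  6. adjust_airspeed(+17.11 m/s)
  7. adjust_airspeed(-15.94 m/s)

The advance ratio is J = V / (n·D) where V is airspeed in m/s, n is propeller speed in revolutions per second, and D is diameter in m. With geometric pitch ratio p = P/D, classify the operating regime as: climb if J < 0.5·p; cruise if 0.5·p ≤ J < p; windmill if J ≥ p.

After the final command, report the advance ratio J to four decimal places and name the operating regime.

J = 0.3419, regime = climb

set_propeller: D = 3.079 m, P = 2.29 m (p = P/D = 0.743748); state ← (V=0, rpm=0)
throttle_to(1384): rpm ← 1384
set_airspeed(39.45): V ← 39.45 m/s
adjust_throttle(+1197): rpm ← 1384 +1197 = 2581
adjust_airspeed(+4.67): V ← 39.45 +4.67 = 44.12 m/s
adjust_airspeed(+17.11): V ← 44.12 +17.11 = 61.23 m/s
adjust_airspeed(-15.94): V ← 61.23 -15.94 = 45.29 m/s
final state: V = 45.29 m/s, rpm = 2581 → n = rpm/60 = 43.016667 rev/s
J = V / (n·D) = 45.29 / (43.016667 × 3.079) = 0.341945
regime bands: climb J<0.3719 | cruise [0.3719, 0.7437) | windmill J≥0.7437
J = 0.3419 → climb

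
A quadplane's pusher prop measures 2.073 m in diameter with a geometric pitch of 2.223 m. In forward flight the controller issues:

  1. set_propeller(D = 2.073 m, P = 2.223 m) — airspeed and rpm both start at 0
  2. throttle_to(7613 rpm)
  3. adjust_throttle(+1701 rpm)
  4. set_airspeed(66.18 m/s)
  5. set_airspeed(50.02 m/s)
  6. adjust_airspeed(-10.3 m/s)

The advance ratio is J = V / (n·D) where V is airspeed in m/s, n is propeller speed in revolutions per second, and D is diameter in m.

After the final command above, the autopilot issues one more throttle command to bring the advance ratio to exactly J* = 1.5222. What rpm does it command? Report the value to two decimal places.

rpm = 755.25

set_propeller: D = 2.073 m, P = 2.223 m (p = P/D = 1.072359); state ← (V=0, rpm=0)
throttle_to(7613): rpm ← 7613
adjust_throttle(+1701): rpm ← 7613 +1701 = 9314
set_airspeed(66.18): V ← 66.18 m/s
set_airspeed(50.02): V ← 50.02 m/s
adjust_airspeed(-10.3): V ← 50.02 -10.3 = 39.72 m/s
final state: V = 39.72 m/s, rpm = 9314 → n = rpm/60 = 155.233333 rev/s
target J* = 1.5222; solve J* = V/(n·D) for n: n = V/(J*·D) = 39.72/(1.5222 × 2.073) = 12.587463 rev/s
rpm = 60·n = 755.247803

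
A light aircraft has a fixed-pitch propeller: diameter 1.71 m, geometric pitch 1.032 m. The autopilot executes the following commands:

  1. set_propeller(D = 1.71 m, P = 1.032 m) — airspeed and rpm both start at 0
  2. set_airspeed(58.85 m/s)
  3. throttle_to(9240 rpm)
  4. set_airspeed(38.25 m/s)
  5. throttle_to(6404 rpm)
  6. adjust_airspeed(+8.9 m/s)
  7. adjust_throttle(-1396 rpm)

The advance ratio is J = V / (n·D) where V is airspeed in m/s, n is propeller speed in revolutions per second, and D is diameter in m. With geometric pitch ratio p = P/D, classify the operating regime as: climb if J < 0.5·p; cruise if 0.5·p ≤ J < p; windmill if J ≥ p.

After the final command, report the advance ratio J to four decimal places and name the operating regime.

set_propeller: D = 1.71 m, P = 1.032 m (p = P/D = 0.603509); state ← (V=0, rpm=0)
set_airspeed(58.85): V ← 58.85 m/s
throttle_to(9240): rpm ← 9240
set_airspeed(38.25): V ← 38.25 m/s
throttle_to(6404): rpm ← 6404
adjust_airspeed(+8.9): V ← 38.25 +8.9 = 47.15 m/s
adjust_throttle(-1396): rpm ← 6404 -1396 = 5008
final state: V = 47.15 m/s, rpm = 5008 → n = rpm/60 = 83.466667 rev/s
J = V / (n·D) = 47.15 / (83.466667 × 1.71) = 0.330349
regime bands: climb J<0.3018 | cruise [0.3018, 0.6035) | windmill J≥0.6035
J = 0.3303 → cruise

J = 0.3303, regime = cruise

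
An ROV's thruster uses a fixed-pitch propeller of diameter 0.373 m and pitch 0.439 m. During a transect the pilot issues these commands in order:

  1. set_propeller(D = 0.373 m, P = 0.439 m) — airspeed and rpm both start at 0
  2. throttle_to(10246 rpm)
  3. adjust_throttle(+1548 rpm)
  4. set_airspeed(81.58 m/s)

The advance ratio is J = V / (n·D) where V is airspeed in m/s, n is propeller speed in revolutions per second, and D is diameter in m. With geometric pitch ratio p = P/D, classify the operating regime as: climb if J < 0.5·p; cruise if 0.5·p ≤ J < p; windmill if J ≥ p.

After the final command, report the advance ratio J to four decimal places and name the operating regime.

J = 1.1127, regime = cruise

set_propeller: D = 0.373 m, P = 0.439 m (p = P/D = 1.176944); state ← (V=0, rpm=0)
throttle_to(10246): rpm ← 10246
adjust_throttle(+1548): rpm ← 10246 +1548 = 11794
set_airspeed(81.58): V ← 81.58 m/s
final state: V = 81.58 m/s, rpm = 11794 → n = rpm/60 = 196.566667 rev/s
J = V / (n·D) = 81.58 / (196.566667 × 0.373) = 1.112666
regime bands: climb J<0.5885 | cruise [0.5885, 1.1769) | windmill J≥1.1769
J = 1.1127 → cruise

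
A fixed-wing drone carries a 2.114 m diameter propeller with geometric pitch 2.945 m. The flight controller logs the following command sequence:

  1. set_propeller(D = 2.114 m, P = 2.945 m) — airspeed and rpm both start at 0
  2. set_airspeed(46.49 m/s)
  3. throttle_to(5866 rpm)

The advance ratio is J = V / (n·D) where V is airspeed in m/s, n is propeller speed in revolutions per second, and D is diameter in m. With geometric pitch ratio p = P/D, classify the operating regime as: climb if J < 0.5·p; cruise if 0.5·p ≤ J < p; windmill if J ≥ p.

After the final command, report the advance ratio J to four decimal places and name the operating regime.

J = 0.2249, regime = climb

set_propeller: D = 2.114 m, P = 2.945 m (p = P/D = 1.393094); state ← (V=0, rpm=0)
set_airspeed(46.49): V ← 46.49 m/s
throttle_to(5866): rpm ← 5866
final state: V = 46.49 m/s, rpm = 5866 → n = rpm/60 = 97.766667 rev/s
J = V / (n·D) = 46.49 / (97.766667 × 2.114) = 0.224938
regime bands: climb J<0.6965 | cruise [0.6965, 1.3931) | windmill J≥1.3931
J = 0.2249 → climb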